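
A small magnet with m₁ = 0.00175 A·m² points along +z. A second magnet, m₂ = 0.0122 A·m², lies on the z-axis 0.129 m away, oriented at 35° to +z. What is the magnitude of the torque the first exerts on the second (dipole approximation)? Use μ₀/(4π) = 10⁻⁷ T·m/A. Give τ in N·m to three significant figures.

τ ≈ 1.14×10⁻⁹ N·m

Dipole B is on the axis of dipole A, so B₁ there is axial: B₁ = (μ₀/4π)·2m₁/r³ along +z.
B₁ = 2(10⁻⁷)(0.00175)/(0.129)³ = 1.630×10⁻⁷ T.
τ = m₂ B₁ sinθ.
τ = (0.0122)(1.630×10⁻⁷)·sin35° = 1.141×10⁻⁹ N·m.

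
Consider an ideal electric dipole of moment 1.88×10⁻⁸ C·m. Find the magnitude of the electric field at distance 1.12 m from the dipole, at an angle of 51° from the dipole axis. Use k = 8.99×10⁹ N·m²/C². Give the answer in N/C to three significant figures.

E ≈ 178 N/C

At angle θ the dipole field magnitude is E = (kp/r³)·√(1 + 3cos²θ).
kp/r³ = (8.99×10⁹)(1.88×10⁻⁸) / (1.12)³ = 120.3 N/C.
√(1 + 3cos²51°) = √(1 + 3·0.3960) = √2.1881 ≈ 1.4792.
E ≈ 120.3 × 1.479 = 178.0 N/C.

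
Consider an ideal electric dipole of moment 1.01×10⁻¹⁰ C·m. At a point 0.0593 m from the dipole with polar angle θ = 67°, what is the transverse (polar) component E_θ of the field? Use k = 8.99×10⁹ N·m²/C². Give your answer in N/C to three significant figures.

E_θ ≈ 4010 N/C

For a dipole, E_θ = (kp sinθ)/r³.
kp/r³ = (8.99×10⁹)(1.01×10⁻¹⁰)/(0.0593)³ = 4354 N/C.
E_θ = 4354·sin67° = 4008 N/C.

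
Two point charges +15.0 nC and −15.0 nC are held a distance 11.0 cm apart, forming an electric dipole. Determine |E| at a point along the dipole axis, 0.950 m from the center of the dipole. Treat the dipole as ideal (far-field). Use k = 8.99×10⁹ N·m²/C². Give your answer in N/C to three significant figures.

E ≈ 34.6 N/C

Dipole moment p = qd = (1.50×10⁻⁸ C)(0.110 m) = 1.65×10⁻⁹ C·m.
On the dipole axis E = 2kp/r³.
E = 2·(8.99×10⁹)(1.65×10⁻⁹) / (0.950)³ = 34.60 N/C.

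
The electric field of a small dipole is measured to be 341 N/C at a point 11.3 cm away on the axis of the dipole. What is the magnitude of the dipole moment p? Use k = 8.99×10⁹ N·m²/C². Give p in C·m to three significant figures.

p ≈ 2.74×10⁻¹¹ C·m

On axis E = 2kp/r³, so p = Er³/(2k).
p = (341)·(0.113)³ / (2·8.99×10⁹) = 2.737×10⁻¹¹ C·m.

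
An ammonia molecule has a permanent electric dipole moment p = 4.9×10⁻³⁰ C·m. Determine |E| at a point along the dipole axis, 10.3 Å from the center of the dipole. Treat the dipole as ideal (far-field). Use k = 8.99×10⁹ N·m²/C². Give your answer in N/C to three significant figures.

On the dipole axis E = 2kp/r³.
E = 2·(8.99×10⁹)(4.90×10⁻³⁰) / (1.03×10⁻⁹)³ = 8.063×10⁷ N/C.

E ≈ 8.06×10⁷ N/C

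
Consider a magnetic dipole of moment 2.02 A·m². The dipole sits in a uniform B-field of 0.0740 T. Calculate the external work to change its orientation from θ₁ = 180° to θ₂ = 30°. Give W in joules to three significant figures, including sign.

W ≈ -0.279 J

W_ext = ΔU = −mB cosθ₂ + mB cosθ₁ = mB(cosθ₁ − cosθ₂).
W = (2.02)(0.0740)·(cos180° − cos30°) = (0.1495)·(-1.8660) = -0.2789 J.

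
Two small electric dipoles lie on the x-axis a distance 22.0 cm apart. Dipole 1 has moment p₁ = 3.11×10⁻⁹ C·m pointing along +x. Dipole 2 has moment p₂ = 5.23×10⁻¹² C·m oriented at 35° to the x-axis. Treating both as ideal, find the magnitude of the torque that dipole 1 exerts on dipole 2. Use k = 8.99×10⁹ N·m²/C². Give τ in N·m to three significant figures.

τ ≈ 1.58×10⁻⁸ N·m

The second dipole sits on the axis of the first, so the field there is axial: E₁ = 2kp₁/r³ along +x.
E₁ = 2(8.99×10⁹)(3.11×10⁻⁹)/(0.220)³ = 5251 N/C.
Torque on the second dipole: τ = p₂ E₁ sinθ.
τ = (5.23×10⁻¹²)(5251)·sin35° = 1.575×10⁻⁸ N·m.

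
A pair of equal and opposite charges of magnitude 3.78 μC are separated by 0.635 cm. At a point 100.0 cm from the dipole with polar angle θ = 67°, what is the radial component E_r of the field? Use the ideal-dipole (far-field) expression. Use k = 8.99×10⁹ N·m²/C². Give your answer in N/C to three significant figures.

Dipole moment p = qd = (3.78×10⁻⁶ C)(0.00635 m) = 2.40×10⁻⁸ C·m.
For a dipole, E_r = (2kp cosθ)/r³.
kp/r³ = (8.99×10⁹)(2.40×10⁻⁸)/(1.00)³ = 215.8 N/C.
E_r = 2·215.8·cos67° = 168.6 N/C.

E_r ≈ 169 N/C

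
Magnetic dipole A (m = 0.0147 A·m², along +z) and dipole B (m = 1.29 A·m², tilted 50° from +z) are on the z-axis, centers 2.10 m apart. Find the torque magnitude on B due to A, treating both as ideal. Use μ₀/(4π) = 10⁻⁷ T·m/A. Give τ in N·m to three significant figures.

Dipole B is on the axis of dipole A, so B₁ there is axial: B₁ = (μ₀/4π)·2m₁/r³ along +z.
B₁ = 2(10⁻⁷)(0.0147)/(2.10)³ = 3.175×10⁻¹⁰ T.
τ = m₂ B₁ sinθ.
τ = (1.29)(3.175×10⁻¹⁰)·sin50° = 3.137×10⁻¹⁰ N·m.

τ ≈ 3.14×10⁻¹⁰ N·m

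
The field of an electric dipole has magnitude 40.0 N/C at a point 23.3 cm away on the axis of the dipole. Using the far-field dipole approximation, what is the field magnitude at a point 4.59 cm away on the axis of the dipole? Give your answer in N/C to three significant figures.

E ≈ 5230 N/C

Dipole fields scale as 1/r³ in the far field; the geometry is the same at both points.
E₂ = E₁ · (r₁/r₂)³ = 40.0 · (23.3/4.59)³.
(r₁/r₂)³ = (5.076)³ = 130.8.
E₂ ≈ 5232 N/C.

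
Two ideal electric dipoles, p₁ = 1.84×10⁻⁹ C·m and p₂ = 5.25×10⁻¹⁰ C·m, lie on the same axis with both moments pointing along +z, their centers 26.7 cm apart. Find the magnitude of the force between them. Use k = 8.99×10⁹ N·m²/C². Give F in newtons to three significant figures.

On-axis field of dipole 1 at distance r: E = 2kp₁/r³. Force on dipole 2 is F = p₂·dE/dr (gradient along axis).
dE/dr = −6kp₁/r⁴, so |F| = 6kp₁p₂/r⁴ (attractive for aligned moments).
F = 6(8.99×10⁹)(1.84×10⁻⁹)(5.25×10⁻¹⁰)/(0.267)⁴ = 1.025×10⁻⁵ N.

F ≈ 1.03×10⁻⁵ N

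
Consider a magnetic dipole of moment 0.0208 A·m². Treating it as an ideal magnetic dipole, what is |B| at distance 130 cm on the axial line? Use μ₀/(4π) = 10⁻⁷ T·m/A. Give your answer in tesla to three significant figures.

B ≈ 1.89×10⁻⁹ T

On axis B = (μ₀/4π)·2m/r³.
B = 2·(10⁻⁷)·(0.0208) / (1.30)³ = 1.893×10⁻⁹ T.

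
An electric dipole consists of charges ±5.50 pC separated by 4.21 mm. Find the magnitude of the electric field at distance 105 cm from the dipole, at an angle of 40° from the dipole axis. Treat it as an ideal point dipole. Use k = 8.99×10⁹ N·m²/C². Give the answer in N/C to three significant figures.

Dipole moment p = qd = (5.50×10⁻¹² C)(0.00421 m) = 2.316×10⁻¹⁴ C·m.
At angle θ the dipole field magnitude is E = (kp/r³)·√(1 + 3cos²θ).
kp/r³ = (8.99×10⁹)(2.316×10⁻¹⁴) / (1.05)³ = 1.799×10⁻⁴ N/C.
√(1 + 3cos²40°) = √(1 + 3·0.5868) = √2.7605 ≈ 1.6615.
E ≈ 1.799×10⁻⁴ × 1.661 = 2.988×10⁻⁴ N/C.

E ≈ 2.99×10⁻⁴ N/C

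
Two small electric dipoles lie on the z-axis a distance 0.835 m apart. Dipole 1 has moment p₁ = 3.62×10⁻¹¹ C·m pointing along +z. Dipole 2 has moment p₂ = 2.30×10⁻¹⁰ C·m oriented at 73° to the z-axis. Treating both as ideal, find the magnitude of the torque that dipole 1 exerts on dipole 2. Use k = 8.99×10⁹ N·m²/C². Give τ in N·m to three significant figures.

τ ≈ 2.46×10⁻¹⁰ N·m

The second dipole sits on the axis of the first, so the field there is axial: E₁ = 2kp₁/r³ along +z.
E₁ = 2(8.99×10⁹)(3.62×10⁻¹¹)/(0.835)³ = 1.118 N/C.
Torque on the second dipole: τ = p₂ E₁ sinθ.
τ = (2.30×10⁻¹⁰)(1.118)·sin73° = 2.459×10⁻¹⁰ N·m.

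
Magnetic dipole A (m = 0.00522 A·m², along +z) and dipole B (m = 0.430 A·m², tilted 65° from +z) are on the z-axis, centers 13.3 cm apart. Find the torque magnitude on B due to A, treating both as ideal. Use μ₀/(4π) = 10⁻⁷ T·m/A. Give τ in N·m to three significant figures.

τ ≈ 1.73×10⁻⁷ N·m

Dipole B is on the axis of dipole A, so B₁ there is axial: B₁ = (μ₀/4π)·2m₁/r³ along +z.
B₁ = 2(10⁻⁷)(0.00522)/(0.133)³ = 4.438×10⁻⁷ T.
τ = m₂ B₁ sinθ.
τ = (0.430)(4.438×10⁻⁷)·sin65° = 1.729×10⁻⁷ N·m.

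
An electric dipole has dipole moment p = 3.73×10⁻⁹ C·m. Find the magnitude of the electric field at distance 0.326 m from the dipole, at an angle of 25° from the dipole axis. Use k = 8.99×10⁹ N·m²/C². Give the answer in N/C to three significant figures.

E ≈ 1800 N/C

At angle θ the dipole field magnitude is E = (kp/r³)·√(1 + 3cos²θ).
kp/r³ = (8.99×10⁹)(3.73×10⁻⁹) / (0.326)³ = 967.9 N/C.
√(1 + 3cos²25°) = √(1 + 3·0.8214) = √3.4642 ≈ 1.8612.
E ≈ 967.9 × 1.861 = 1801 N/C.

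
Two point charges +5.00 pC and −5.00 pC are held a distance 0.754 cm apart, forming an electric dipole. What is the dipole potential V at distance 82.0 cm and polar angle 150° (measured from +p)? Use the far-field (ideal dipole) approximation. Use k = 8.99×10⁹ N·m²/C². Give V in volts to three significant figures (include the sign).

V ≈ -4.37×10⁻⁴ V

Dipole moment p = qd = (5.00×10⁻¹² C)(0.00754 m) = 3.77×10⁻¹⁴ C·m.
The dipole potential is V = kp cosθ / r².
V = (8.99×10⁹)(3.77×10⁻¹⁴)·cos150° / (0.820)² = -4.365×10⁻⁴ V.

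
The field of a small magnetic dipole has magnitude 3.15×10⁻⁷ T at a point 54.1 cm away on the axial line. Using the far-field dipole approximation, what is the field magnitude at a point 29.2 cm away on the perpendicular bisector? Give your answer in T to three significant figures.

Dipole fields scale as 1/r³ in the far field.
The axial field is twice the equatorial field at the same r, so the geometry factor is 1/2.
B₂ = B₁ · (1/2) · (r₁/r₂)³ = 3.15×10⁻⁷ · 0.5 · (54.1/29.2)³.
(r₁/r₂)³ = (1.853)³ = 6.36.
B₂ ≈ 1.002×10⁻⁶ T.

B ≈ 1.00×10⁻⁶ T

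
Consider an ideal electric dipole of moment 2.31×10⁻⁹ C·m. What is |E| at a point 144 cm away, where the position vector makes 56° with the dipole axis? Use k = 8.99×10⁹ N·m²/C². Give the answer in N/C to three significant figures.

At angle θ the dipole field magnitude is E = (kp/r³)·√(1 + 3cos²θ).
kp/r³ = (8.99×10⁹)(2.31×10⁻⁹) / (1.44)³ = 6.955 N/C.
√(1 + 3cos²56°) = √(1 + 3·0.3127) = √1.9381 ≈ 1.3922.
E ≈ 6.955 × 1.392 = 9.682 N/C.

E ≈ 9.68 N/C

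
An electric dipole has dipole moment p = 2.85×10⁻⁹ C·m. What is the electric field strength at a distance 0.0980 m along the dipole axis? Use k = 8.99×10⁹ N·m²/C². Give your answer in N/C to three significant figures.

E ≈ 5.44×10⁴ N/C

On the dipole axis E = 2kp/r³.
E = 2·(8.99×10⁹)(2.85×10⁻⁹) / (0.0980)³ = 5.444×10⁴ N/C.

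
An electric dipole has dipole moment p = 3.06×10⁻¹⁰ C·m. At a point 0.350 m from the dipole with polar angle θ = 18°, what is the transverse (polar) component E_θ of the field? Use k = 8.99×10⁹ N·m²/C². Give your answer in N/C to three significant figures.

E_θ ≈ 19.8 N/C

For a dipole, E_θ = (kp sinθ)/r³.
kp/r³ = (8.99×10⁹)(3.06×10⁻¹⁰)/(0.350)³ = 64.16 N/C.
E_θ = 64.16·sin18° = 19.83 N/C.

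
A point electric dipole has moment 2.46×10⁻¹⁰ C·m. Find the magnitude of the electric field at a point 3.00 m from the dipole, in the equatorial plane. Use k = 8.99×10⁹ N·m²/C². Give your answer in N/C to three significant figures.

E ≈ 0.0819 N/C

On the perpendicular bisector E = kp/r³ (half the axial value at the same distance).
E = (8.99×10⁹)(2.46×10⁻¹⁰) / (3.00)³ = 0.08191 N/C.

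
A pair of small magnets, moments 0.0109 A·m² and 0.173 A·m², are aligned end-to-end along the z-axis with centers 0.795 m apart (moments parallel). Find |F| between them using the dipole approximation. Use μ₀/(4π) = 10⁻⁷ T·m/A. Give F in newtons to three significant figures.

F ≈ 2.83×10⁻⁹ N

On-axis B of dipole 1: B = (μ₀/4π)·2m₁/r³. Force on dipole 2: F = m₂·dB/dr.
dB/dr = −(μ₀/4π)·6m₁/r⁴, so |F| = (μ₀/4π)·6m₁m₂/r⁴.
F = 6(10⁻⁷)(0.0109)(0.173)/(0.795)⁴ = 2.832×10⁻⁹ N.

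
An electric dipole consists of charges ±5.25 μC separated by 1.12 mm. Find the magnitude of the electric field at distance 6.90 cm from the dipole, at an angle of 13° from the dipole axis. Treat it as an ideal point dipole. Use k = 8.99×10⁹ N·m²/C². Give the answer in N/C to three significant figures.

Dipole moment p = qd = (5.25×10⁻⁶ C)(0.00112 m) = 5.88×10⁻⁹ C·m.
At angle θ the dipole field magnitude is E = (kp/r³)·√(1 + 3cos²θ).
kp/r³ = (8.99×10⁹)(5.88×10⁻⁹) / (0.0690)³ = 1.609×10⁵ N/C.
√(1 + 3cos²13°) = √(1 + 3·0.9494) = √3.8482 ≈ 1.9617.
E ≈ 1.609×10⁵ × 1.962 = 3.157×10⁵ N/C.

E ≈ 3.16×10⁵ N/C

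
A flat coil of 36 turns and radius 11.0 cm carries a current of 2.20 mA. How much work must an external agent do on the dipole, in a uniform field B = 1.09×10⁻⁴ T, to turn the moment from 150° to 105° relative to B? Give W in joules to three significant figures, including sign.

W ≈ -1.99×10⁻⁷ J

m = NIA = NIπa² = 36·(0.00220)·π·(0.110)² = 0.003011 A·m².
W_ext = ΔU = −mB cosθ₂ + mB cosθ₁ = mB(cosθ₁ − cosθ₂).
W = (0.003011)(1.09×10⁻⁴)·(cos150° − cos105°) = (3.282×10⁻⁷)·(-0.6072) = -1.993×10⁻⁷ J.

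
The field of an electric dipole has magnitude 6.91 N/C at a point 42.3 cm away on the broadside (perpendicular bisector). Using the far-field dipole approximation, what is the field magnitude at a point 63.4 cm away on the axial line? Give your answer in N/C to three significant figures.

E ≈ 4.10 N/C

Dipole fields scale as 1/r³ in the far field.
The axial field is twice the equatorial field at the same r, so the geometry factor is 2/1.
E₂ = E₁ · (2/1) · (r₁/r₂)³ = 6.91 · 2 · (42.3/63.4)³.
(r₁/r₂)³ = (0.6672)³ = 0.297.
E₂ ≈ 4.105 N/C.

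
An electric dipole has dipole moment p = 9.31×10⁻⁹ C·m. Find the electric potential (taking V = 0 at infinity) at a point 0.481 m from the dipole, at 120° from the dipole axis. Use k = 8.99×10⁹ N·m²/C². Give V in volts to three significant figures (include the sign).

The dipole potential is V = kp cosθ / r².
V = (8.99×10⁹)(9.31×10⁻⁹)·cos120° / (0.481)² = -180.9 V.

V ≈ -181 V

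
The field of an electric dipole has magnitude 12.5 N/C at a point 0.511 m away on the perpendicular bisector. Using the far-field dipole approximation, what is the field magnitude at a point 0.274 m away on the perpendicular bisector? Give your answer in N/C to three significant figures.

Dipole fields scale as 1/r³ in the far field; the geometry is the same at both points.
E₂ = E₁ · (r₁/r₂)³ = 12.5 · (0.511/0.274)³.
(r₁/r₂)³ = (1.865)³ = 6.487.
E₂ ≈ 81.08 N/C.

E ≈ 81.1 N/C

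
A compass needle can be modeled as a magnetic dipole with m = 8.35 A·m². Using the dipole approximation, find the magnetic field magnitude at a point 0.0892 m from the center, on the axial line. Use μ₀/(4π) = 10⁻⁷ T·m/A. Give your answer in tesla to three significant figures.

On axis B = (μ₀/4π)·2m/r³.
B = 2·(10⁻⁷)·(8.35) / (0.0892)³ = 0.002353 T.

B ≈ 0.00235 T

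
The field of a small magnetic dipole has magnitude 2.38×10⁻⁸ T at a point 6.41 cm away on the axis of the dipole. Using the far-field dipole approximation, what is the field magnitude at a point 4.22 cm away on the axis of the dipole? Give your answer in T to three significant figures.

Dipole fields scale as 1/r³ in the far field; the geometry is the same at both points.
B₂ = B₁ · (r₁/r₂)³ = 2.38×10⁻⁸ · (6.41/4.22)³.
(r₁/r₂)³ = (1.519)³ = 3.505.
B₂ ≈ 8.341×10⁻⁸ T.

B ≈ 8.34×10⁻⁸ T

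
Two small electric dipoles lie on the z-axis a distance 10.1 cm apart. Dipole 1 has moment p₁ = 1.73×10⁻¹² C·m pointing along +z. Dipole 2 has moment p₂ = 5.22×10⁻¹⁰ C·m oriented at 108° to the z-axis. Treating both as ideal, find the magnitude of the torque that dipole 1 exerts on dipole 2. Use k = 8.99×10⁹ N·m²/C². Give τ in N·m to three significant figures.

The second dipole sits on the axis of the first, so the field there is axial: E₁ = 2kp₁/r³ along +z.
E₁ = 2(8.99×10⁹)(1.73×10⁻¹²)/(0.101)³ = 30.19 N/C.
Torque on the second dipole: τ = p₂ E₁ sinθ.
τ = (5.22×10⁻¹⁰)(30.19)·sin108° = 1.499×10⁻⁸ N·m.

τ ≈ 1.50×10⁻⁸ N·m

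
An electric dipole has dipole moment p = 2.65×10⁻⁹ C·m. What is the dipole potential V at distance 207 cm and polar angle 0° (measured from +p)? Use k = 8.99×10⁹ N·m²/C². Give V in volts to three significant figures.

The dipole potential is V = kp cosθ / r².
V = (8.99×10⁹)(2.65×10⁻⁹)·cos0° / (2.07)² = 5.560 V.

V ≈ 5.56 V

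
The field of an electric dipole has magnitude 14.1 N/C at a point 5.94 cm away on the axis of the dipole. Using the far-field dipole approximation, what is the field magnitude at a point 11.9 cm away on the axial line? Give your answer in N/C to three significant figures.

Dipole fields scale as 1/r³ in the far field; the geometry is the same at both points.
E₂ = E₁ · (r₁/r₂)³ = 14.1 · (5.94/11.9)³.
(r₁/r₂)³ = (0.4992)³ = 0.1244.
E₂ ≈ 1.754 N/C.

E ≈ 1.75 N/C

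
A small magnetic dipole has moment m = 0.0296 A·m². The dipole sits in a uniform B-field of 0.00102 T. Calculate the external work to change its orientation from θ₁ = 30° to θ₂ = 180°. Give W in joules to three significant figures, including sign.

W ≈ 5.63×10⁻⁵ J

W_ext = ΔU = −mB cosθ₂ + mB cosθ₁ = mB(cosθ₁ − cosθ₂).
W = (0.0296)(0.00102)·(cos30° − cos180°) = (3.019×10⁻⁵)·(+1.8660) = 5.634×10⁻⁵ J.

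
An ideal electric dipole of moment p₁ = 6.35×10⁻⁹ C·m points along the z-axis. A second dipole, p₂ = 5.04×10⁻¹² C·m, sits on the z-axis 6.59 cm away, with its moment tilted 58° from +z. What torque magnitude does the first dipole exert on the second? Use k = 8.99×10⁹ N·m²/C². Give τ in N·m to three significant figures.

τ ≈ 1.71×10⁻⁶ N·m

The second dipole sits on the axis of the first, so the field there is axial: E₁ = 2kp₁/r³ along +z.
E₁ = 2(8.99×10⁹)(6.35×10⁻⁹)/(0.0659)³ = 3.989×10⁵ N/C.
Torque on the second dipole: τ = p₂ E₁ sinθ.
τ = (5.04×10⁻¹²)(3.989×10⁵)·sin58° = 1.705×10⁻⁶ N·m.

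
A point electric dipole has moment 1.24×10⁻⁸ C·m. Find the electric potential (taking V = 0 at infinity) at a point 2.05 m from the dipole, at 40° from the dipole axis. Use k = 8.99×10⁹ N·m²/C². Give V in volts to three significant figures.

The dipole potential is V = kp cosθ / r².
V = (8.99×10⁹)(1.24×10⁻⁸)·cos40° / (2.05)² = 20.32 V.

V ≈ 20.3 V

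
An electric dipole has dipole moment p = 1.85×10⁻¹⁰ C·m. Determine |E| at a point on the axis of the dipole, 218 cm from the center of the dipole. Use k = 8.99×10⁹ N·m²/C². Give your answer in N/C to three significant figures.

On the dipole axis E = 2kp/r³.
E = 2·(8.99×10⁹)(1.85×10⁻¹⁰) / (2.18)³ = 0.3211 N/C.

E ≈ 0.321 N/C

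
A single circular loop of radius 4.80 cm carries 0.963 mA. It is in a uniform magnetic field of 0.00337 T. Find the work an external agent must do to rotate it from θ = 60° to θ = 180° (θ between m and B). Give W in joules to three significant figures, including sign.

Magnetic moment m = IA = Iπa² = (9.63×10⁻⁴)·π·(0.0480)² = 6.97×10⁻⁶ A·m².
W_ext = ΔU = −mB cosθ₂ + mB cosθ₁ = mB(cosθ₁ − cosθ₂).
W = (6.97×10⁻⁶)(0.00337)·(cos60° − cos180°) = (2.349×10⁻⁸)·(+1.5000) = 3.523×10⁻⁸ J.

W ≈ 3.52×10⁻⁸ J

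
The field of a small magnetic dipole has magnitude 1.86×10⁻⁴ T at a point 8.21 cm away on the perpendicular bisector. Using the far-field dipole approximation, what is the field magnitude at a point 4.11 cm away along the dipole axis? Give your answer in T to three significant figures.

Dipole fields scale as 1/r³ in the far field.
The axial field is twice the equatorial field at the same r, so the geometry factor is 2/1.
B₂ = B₁ · (2/1) · (r₁/r₂)³ = 1.86×10⁻⁴ · 2 · (8.21/4.11)³.
(r₁/r₂)³ = (1.998)³ = 7.971.
B₂ ≈ 0.002965 T.

B ≈ 0.00297 T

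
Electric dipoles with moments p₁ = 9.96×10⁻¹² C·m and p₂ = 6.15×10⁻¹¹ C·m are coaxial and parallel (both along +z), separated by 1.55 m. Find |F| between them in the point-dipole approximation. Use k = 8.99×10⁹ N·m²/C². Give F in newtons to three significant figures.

F ≈ 5.72×10⁻¹² N

On-axis field of dipole 1 at distance r: E = 2kp₁/r³. Force on dipole 2 is F = p₂·dE/dr (gradient along axis).
dE/dr = −6kp₁/r⁴, so |F| = 6kp₁p₂/r⁴ (attractive for aligned moments).
F = 6(8.99×10⁹)(9.96×10⁻¹²)(6.15×10⁻¹¹)/(1.55)⁴ = 5.724×10⁻¹² N.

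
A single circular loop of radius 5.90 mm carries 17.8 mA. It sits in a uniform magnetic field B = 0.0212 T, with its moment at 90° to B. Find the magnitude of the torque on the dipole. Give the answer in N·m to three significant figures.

τ ≈ 4.13×10⁻⁸ N·m

Magnetic moment m = IA = Iπa² = (0.0178)·π·(0.00590)² = 1.947×10⁻⁶ A·m².
Torque on a magnetic dipole: τ = mB sinθ.
τ = (1.947×10⁻⁶)(0.0212)·sin90° = 4.128×10⁻⁸ N·m.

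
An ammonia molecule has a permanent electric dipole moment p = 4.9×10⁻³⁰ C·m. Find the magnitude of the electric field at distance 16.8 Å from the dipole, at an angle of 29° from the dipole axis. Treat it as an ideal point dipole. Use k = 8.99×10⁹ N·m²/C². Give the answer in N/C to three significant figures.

At angle θ the dipole field magnitude is E = (kp/r³)·√(1 + 3cos²θ).
kp/r³ = (8.99×10⁹)(4.90×10⁻³⁰) / (1.68×10⁻⁹)³ = 9.290×10⁶ N/C.
√(1 + 3cos²29°) = √(1 + 3·0.7650) = √3.2949 ≈ 1.8152.
E ≈ 9.290×10⁶ × 1.815 = 1.686×10⁷ N/C.

E ≈ 1.69×10⁷ N/C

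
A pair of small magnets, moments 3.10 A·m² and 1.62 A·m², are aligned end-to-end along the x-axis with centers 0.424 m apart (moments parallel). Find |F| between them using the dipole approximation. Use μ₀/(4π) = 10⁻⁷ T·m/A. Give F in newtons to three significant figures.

On-axis B of dipole 1: B = (μ₀/4π)·2m₁/r³. Force on dipole 2: F = m₂·dB/dr.
dB/dr = −(μ₀/4π)·6m₁/r⁴, so |F| = (μ₀/4π)·6m₁m₂/r⁴.
F = 6(10⁻⁷)(3.10)(1.62)/(0.424)⁴ = 9.323×10⁻⁵ N.

F ≈ 9.32×10⁻⁵ N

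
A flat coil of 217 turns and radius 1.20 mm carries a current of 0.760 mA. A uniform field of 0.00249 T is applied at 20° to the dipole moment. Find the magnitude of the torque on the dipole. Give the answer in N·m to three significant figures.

τ ≈ 6.35×10⁻¹⁰ N·m

m = NIA = NIπa² = 217·(7.60×10⁻⁴)·π·(0.00120)² = 7.461×10⁻⁷ A·m².
Torque on a magnetic dipole: τ = mB sinθ.
τ = (7.461×10⁻⁷)(0.00249)·sin20° = 6.354×10⁻¹⁰ N·m.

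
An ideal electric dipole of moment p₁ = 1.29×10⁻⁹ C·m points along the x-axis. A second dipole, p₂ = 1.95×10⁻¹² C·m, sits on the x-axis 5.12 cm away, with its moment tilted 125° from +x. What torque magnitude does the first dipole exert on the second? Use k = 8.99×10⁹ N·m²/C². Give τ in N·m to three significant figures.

The second dipole sits on the axis of the first, so the field there is axial: E₁ = 2kp₁/r³ along +x.
E₁ = 2(8.99×10⁹)(1.29×10⁻⁹)/(0.0512)³ = 1.728×10⁵ N/C.
Torque on the second dipole: τ = p₂ E₁ sinθ.
τ = (1.95×10⁻¹²)(1.728×10⁵)·sin125° = 2.760×10⁻⁷ N·m.

τ ≈ 2.76×10⁻⁷ N·m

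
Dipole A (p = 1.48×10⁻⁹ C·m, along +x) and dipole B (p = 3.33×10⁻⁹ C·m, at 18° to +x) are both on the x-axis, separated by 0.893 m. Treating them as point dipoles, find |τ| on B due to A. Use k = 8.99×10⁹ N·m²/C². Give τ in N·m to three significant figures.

The second dipole sits on the axis of the first, so the field there is axial: E₁ = 2kp₁/r³ along +x.
E₁ = 2(8.99×10⁹)(1.48×10⁻⁹)/(0.893)³ = 37.37 N/C.
Torque on the second dipole: τ = p₂ E₁ sinθ.
τ = (3.33×10⁻⁹)(37.37)·sin18° = 3.845×10⁻⁸ N·m.

τ ≈ 3.85×10⁻⁸ N·m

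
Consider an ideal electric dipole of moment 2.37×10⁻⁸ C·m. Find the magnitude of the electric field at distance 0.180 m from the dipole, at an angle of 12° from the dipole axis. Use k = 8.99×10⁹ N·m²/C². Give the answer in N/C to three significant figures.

E ≈ 7.19×10⁴ N/C

At angle θ the dipole field magnitude is E = (kp/r³)·√(1 + 3cos²θ).
kp/r³ = (8.99×10⁹)(2.37×10⁻⁸) / (0.180)³ = 3.653×10⁴ N/C.
√(1 + 3cos²12°) = √(1 + 3·0.9568) = √3.8703 ≈ 1.9673.
E ≈ 3.653×10⁴ × 1.967 = 7.187×10⁴ N/C.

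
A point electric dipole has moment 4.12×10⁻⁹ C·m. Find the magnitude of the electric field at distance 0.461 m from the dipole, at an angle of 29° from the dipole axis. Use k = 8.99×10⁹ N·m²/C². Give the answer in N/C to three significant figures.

E ≈ 686 N/C

At angle θ the dipole field magnitude is E = (kp/r³)·√(1 + 3cos²θ).
kp/r³ = (8.99×10⁹)(4.12×10⁻⁹) / (0.461)³ = 378.1 N/C.
√(1 + 3cos²29°) = √(1 + 3·0.7650) = √3.2949 ≈ 1.8152.
E ≈ 378.1 × 1.815 = 686.2 N/C.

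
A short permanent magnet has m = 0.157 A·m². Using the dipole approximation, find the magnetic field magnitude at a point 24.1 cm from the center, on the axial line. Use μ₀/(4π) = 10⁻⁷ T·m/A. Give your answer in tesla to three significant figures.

On axis B = (μ₀/4π)·2m/r³.
B = 2·(10⁻⁷)·(0.157) / (0.241)³ = 2.243×10⁻⁶ T.

B ≈ 2.24×10⁻⁶ T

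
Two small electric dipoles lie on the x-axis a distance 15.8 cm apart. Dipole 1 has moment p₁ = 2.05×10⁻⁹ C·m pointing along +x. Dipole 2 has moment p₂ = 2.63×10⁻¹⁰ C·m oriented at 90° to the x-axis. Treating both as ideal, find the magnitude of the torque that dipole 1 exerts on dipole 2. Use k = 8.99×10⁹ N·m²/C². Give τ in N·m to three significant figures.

τ ≈ 2.46×10⁻⁶ N·m

The second dipole sits on the axis of the first, so the field there is axial: E₁ = 2kp₁/r³ along +x.
E₁ = 2(8.99×10⁹)(2.05×10⁻⁹)/(0.158)³ = 9345 N/C.
Torque on the second dipole: τ = p₂ E₁ sinθ.
τ = (2.63×10⁻¹⁰)(9345)·sin90° = 2.458×10⁻⁶ N·m.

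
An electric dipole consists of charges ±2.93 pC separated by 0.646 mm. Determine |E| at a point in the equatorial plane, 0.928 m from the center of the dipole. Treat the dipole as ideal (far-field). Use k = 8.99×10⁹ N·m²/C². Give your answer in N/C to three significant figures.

E ≈ 2.13×10⁻⁵ N/C

Dipole moment p = qd = (2.93×10⁻¹² C)(6.46×10⁻⁴ m) = 1.893×10⁻¹⁵ C·m.
In the equatorial plane E = kp/r³.
E = (8.99×10⁹)(1.893×10⁻¹⁵) / (0.928)³ = 2.129×10⁻⁵ N/C.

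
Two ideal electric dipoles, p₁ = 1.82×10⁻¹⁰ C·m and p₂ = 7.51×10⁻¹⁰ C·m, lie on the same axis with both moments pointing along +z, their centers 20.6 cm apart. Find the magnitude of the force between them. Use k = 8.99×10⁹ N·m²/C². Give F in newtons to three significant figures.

On-axis field of dipole 1 at distance r: E = 2kp₁/r³. Force on dipole 2 is F = p₂·dE/dr (gradient along axis).
dE/dr = −6kp₁/r⁴, so |F| = 6kp₁p₂/r⁴ (attractive for aligned moments).
F = 6(8.99×10⁹)(1.82×10⁻¹⁰)(7.51×10⁻¹⁰)/(0.206)⁴ = 4.094×10⁻⁶ N.

F ≈ 4.09×10⁻⁶ N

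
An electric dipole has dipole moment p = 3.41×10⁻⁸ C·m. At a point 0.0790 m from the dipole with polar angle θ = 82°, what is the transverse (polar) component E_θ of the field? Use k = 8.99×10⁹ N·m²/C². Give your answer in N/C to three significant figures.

E_θ ≈ 6.16×10⁵ N/C

For a dipole, E_θ = (kp sinθ)/r³.
kp/r³ = (8.99×10⁹)(3.41×10⁻⁸)/(0.0790)³ = 6.218×10⁵ N/C.
E_θ = 6.218×10⁵·sin82° = 6.157×10⁵ N/C.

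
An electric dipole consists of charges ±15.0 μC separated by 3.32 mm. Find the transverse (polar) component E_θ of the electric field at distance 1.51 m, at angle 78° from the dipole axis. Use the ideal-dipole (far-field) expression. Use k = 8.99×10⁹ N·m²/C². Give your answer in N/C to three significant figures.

Dipole moment p = qd = (1.50×10⁻⁵ C)(0.00332 m) = 4.98×10⁻⁸ C·m.
For a dipole, E_θ = (kp sinθ)/r³.
kp/r³ = (8.99×10⁹)(4.98×10⁻⁸)/(1.51)³ = 130.0 N/C.
E_θ = 130.0·sin78° = 127.2 N/C.

E_θ ≈ 127 N/C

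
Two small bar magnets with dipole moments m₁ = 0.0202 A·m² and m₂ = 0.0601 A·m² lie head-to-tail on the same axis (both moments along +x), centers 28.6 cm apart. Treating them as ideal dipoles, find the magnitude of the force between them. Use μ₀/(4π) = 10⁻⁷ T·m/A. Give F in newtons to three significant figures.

F ≈ 1.09×10⁻⁷ N

On-axis B of dipole 1: B = (μ₀/4π)·2m₁/r³. Force on dipole 2: F = m₂·dB/dr.
dB/dr = −(μ₀/4π)·6m₁/r⁴, so |F| = (μ₀/4π)·6m₁m₂/r⁴.
F = 6(10⁻⁷)(0.0202)(0.0601)/(0.286)⁴ = 1.089×10⁻⁷ N.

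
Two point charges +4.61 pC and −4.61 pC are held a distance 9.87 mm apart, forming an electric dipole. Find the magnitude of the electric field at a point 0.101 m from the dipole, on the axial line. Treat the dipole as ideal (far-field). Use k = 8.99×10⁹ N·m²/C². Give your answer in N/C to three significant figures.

Dipole moment p = qd = (4.61×10⁻¹² C)(0.00987 m) = 4.55×10⁻¹⁴ C·m.
On the dipole axis E = 2kp/r³.
E = 2·(8.99×10⁹)(4.55×10⁻¹⁴) / (0.101)³ = 0.7940 N/C.

E ≈ 0.794 N/C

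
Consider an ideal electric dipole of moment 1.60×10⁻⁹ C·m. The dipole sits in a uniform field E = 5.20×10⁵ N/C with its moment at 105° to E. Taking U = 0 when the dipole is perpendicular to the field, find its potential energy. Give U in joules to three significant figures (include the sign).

U ≈ 2.15×10⁻⁴ J

U = −p·E = −pE cosθ.
U = −(1.60×10⁻⁹)(5.20×10⁵)·cos105° = 2.153×10⁻⁴ J.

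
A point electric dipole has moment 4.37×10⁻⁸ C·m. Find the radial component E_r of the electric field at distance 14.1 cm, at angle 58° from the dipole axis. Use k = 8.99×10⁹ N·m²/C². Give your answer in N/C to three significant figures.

For a dipole, E_r = (2kp cosθ)/r³.
kp/r³ = (8.99×10⁹)(4.37×10⁻⁸)/(0.141)³ = 1.401×10⁵ N/C.
E_r = 2·1.401×10⁵·cos58° = 1.485×10⁵ N/C.

E_r ≈ 1.49×10⁵ N/C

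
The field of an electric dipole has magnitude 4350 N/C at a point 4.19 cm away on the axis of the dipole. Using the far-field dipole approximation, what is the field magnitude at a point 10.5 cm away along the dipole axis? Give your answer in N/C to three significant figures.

E ≈ 276 N/C

Dipole fields scale as 1/r³ in the far field; the geometry is the same at both points.
E₂ = E₁ · (r₁/r₂)³ = 4350 · (4.19/10.5)³.
(r₁/r₂)³ = (0.399)³ = 0.06354.
E₂ ≈ 276.4 N/C.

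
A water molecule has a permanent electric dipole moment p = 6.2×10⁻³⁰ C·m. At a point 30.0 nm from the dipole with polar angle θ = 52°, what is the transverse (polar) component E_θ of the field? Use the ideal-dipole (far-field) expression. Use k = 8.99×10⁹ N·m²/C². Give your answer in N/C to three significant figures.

For a dipole, E_θ = (kp sinθ)/r³.
kp/r³ = (8.99×10⁹)(6.20×10⁻³⁰)/(3.00×10⁻⁸)³ = 2064 N/C.
E_θ = 2064·sin52° = 1627 N/C.

E_θ ≈ 1630 N/C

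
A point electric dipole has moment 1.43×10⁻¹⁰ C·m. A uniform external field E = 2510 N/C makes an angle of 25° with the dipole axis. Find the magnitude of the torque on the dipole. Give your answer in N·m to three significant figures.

τ ≈ 1.52×10⁻⁷ N·m

Torque on an electric dipole: τ = pE sinθ.
τ = (1.43×10⁻¹⁰)(2510)·sin25° = 1.517×10⁻⁷ N·m.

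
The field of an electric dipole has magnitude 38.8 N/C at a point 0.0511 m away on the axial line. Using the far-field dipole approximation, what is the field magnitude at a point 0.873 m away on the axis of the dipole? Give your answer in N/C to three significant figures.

E ≈ 0.00778 N/C

Dipole fields scale as 1/r³ in the far field; the geometry is the same at both points.
E₂ = E₁ · (r₁/r₂)³ = 38.8 · (0.0511/0.873)³.
(r₁/r₂)³ = (0.05853)³ = 0.0002005.
E₂ ≈ 0.007781 N/C.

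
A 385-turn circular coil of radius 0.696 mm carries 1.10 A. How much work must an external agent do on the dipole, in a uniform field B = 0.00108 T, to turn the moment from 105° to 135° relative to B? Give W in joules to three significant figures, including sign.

W ≈ 3.12×10⁻⁷ J

m = NIA = NIπa² = 385·(1.10)·π·(6.96×10⁻⁴)² = 6.445×10⁻⁴ A·m².
W_ext = ΔU = −mB cosθ₂ + mB cosθ₁ = mB(cosθ₁ − cosθ₂).
W = (6.445×10⁻⁴)(0.00108)·(cos105° − cos135°) = (6.961×10⁻⁷)·(+0.4483) = 3.120×10⁻⁷ J.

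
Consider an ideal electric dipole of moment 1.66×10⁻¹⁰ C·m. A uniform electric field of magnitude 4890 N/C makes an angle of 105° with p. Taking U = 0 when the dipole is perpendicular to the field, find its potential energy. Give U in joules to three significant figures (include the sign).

U = −p·E = −pE cosθ.
U = −(1.66×10⁻¹⁰)(4890)·cos105° = 2.101×10⁻⁷ J.

U ≈ 2.10×10⁻⁷ J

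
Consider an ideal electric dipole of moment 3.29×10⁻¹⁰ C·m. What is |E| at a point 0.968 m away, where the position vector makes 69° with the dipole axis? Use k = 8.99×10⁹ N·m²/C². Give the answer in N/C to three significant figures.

E ≈ 3.84 N/C

At angle θ the dipole field magnitude is E = (kp/r³)·√(1 + 3cos²θ).
kp/r³ = (8.99×10⁹)(3.29×10⁻¹⁰) / (0.968)³ = 3.261 N/C.
√(1 + 3cos²69°) = √(1 + 3·0.1284) = √1.3853 ≈ 1.1770.
E ≈ 3.261 × 1.177 = 3.838 N/C.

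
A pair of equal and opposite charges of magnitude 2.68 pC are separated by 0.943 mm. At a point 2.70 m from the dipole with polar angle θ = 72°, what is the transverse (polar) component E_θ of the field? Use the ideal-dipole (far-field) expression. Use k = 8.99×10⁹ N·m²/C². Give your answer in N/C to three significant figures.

E_θ ≈ 1.10×10⁻⁶ N/C

Dipole moment p = qd = (2.68×10⁻¹² C)(9.43×10⁻⁴ m) = 2.527×10⁻¹⁵ C·m.
For a dipole, E_θ = (kp sinθ)/r³.
kp/r³ = (8.99×10⁹)(2.527×10⁻¹⁵)/(2.70)³ = 1.154×10⁻⁶ N/C.
E_θ = 1.154×10⁻⁶·sin72° = 1.098×10⁻⁶ N/C.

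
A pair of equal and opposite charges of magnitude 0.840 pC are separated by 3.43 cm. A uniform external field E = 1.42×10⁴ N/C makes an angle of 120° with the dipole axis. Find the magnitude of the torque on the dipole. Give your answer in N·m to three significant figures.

τ ≈ 3.54×10⁻¹⁰ N·m

Dipole moment p = qd = (8.40×10⁻¹³ C)(0.0343 m) = 2.881×10⁻¹⁴ C·m.
Torque on an electric dipole: τ = pE sinθ.
τ = (2.881×10⁻¹⁴)(1.42×10⁴)·sin120° = 3.543×10⁻¹⁰ N·m.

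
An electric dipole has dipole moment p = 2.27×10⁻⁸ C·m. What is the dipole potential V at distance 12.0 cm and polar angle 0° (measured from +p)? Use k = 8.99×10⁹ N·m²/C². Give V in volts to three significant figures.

The dipole potential is V = kp cosθ / r².
V = (8.99×10⁹)(2.27×10⁻⁸)·cos0° / (0.120)² = 1.417×10⁴ V.

V ≈ 1.42×10⁴ V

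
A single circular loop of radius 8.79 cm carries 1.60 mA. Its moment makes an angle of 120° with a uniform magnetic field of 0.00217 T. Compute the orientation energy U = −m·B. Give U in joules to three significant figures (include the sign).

Magnetic moment m = IA = Iπa² = (0.00160)·π·(0.0879)² = 3.884×10⁻⁵ A·m².
U = −m·B = −mB cosθ.
U = −(3.884×10⁻⁵)(0.00217)·cos120° = 4.214×10⁻⁸ J.

U ≈ 4.21×10⁻⁸ J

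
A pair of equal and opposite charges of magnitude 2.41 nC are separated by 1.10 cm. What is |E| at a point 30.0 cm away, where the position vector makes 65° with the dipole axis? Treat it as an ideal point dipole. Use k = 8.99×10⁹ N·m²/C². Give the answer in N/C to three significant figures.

E ≈ 10.9 N/C

Dipole moment p = qd = (2.41×10⁻⁹ C)(0.0110 m) = 2.651×10⁻¹¹ C·m.
At angle θ the dipole field magnitude is E = (kp/r³)·√(1 + 3cos²θ).
kp/r³ = (8.99×10⁹)(2.651×10⁻¹¹) / (0.300)³ = 8.827 N/C.
√(1 + 3cos²65°) = √(1 + 3·0.1786) = √1.5358 ≈ 1.2393.
E ≈ 8.827 × 1.239 = 10.94 N/C.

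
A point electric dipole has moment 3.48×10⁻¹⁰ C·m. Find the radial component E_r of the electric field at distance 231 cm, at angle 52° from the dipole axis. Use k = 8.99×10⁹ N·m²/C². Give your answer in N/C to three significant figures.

E_r ≈ 0.313 N/C

For a dipole, E_r = (2kp cosθ)/r³.
kp/r³ = (8.99×10⁹)(3.48×10⁻¹⁰)/(2.31)³ = 0.2538 N/C.
E_r = 2·0.2538·cos52° = 0.3125 N/C.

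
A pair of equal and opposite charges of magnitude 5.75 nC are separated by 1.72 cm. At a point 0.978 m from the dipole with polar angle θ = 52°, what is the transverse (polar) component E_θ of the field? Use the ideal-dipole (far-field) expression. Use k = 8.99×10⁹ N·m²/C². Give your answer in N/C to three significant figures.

Dipole moment p = qd = (5.75×10⁻⁹ C)(0.0172 m) = 9.89×10⁻¹¹ C·m.
For a dipole, E_θ = (kp sinθ)/r³.
kp/r³ = (8.99×10⁹)(9.89×10⁻¹¹)/(0.978)³ = 0.9505 N/C.
E_θ = 0.9505·sin52° = 0.7490 N/C.

E_θ ≈ 0.749 N/C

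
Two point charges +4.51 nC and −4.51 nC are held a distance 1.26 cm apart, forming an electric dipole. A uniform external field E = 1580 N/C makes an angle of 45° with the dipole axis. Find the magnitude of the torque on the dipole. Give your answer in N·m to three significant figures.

Dipole moment p = qd = (4.51×10⁻⁹ C)(0.0126 m) = 5.683×10⁻¹¹ C·m.
Torque on an electric dipole: τ = pE sinθ.
τ = (5.683×10⁻¹¹)(1580)·sin45° = 6.349×10⁻⁸ N·m.

τ ≈ 6.35×10⁻⁸ N·m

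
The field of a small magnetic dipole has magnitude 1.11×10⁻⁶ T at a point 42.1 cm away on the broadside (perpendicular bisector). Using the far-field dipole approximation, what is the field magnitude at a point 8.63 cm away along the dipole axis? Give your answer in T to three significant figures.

B ≈ 2.58×10⁻⁴ T

Dipole fields scale as 1/r³ in the far field.
The axial field is twice the equatorial field at the same r, so the geometry factor is 2/1.
B₂ = B₁ · (2/1) · (r₁/r₂)³ = 1.11×10⁻⁶ · 2 · (42.1/8.63)³.
(r₁/r₂)³ = (4.878)³ = 116.1.
B₂ ≈ 2.577×10⁻⁴ T.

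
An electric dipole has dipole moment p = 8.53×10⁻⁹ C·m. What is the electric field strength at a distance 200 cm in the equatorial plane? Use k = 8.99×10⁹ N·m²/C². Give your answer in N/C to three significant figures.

E ≈ 9.59 N/C

In the equatorial plane E = kp/r³.
E = (8.99×10⁹)(8.53×10⁻⁹) / (2.00)³ = 9.586 N/C.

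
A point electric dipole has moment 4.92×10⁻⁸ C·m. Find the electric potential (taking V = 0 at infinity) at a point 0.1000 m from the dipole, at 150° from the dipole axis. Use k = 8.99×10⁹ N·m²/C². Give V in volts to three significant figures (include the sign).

The dipole potential is V = kp cosθ / r².
V = (8.99×10⁹)(4.92×10⁻⁸)·cos150° / (0.100)² = -3.830×10⁴ V.

V ≈ -3.83×10⁴ V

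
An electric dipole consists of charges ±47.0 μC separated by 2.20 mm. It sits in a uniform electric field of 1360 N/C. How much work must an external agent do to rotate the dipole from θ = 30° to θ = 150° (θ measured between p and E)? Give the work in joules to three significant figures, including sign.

W ≈ 2.44×10⁻⁴ J

Dipole moment p = qd = (4.70×10⁻⁵ C)(0.00220 m) = 1.034×10⁻⁷ C·m.
W_ext = ΔU = U(θ₂) − U(θ₁) = −pE cosθ₂ − (−pE cosθ₁) = pE(cosθ₁ − cosθ₂).
W = (1.034×10⁻⁷)(1360)·(cos30° − cos150°) = (1.406×10⁻⁴)·(+1.7321) = 2.436×10⁻⁴ J.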